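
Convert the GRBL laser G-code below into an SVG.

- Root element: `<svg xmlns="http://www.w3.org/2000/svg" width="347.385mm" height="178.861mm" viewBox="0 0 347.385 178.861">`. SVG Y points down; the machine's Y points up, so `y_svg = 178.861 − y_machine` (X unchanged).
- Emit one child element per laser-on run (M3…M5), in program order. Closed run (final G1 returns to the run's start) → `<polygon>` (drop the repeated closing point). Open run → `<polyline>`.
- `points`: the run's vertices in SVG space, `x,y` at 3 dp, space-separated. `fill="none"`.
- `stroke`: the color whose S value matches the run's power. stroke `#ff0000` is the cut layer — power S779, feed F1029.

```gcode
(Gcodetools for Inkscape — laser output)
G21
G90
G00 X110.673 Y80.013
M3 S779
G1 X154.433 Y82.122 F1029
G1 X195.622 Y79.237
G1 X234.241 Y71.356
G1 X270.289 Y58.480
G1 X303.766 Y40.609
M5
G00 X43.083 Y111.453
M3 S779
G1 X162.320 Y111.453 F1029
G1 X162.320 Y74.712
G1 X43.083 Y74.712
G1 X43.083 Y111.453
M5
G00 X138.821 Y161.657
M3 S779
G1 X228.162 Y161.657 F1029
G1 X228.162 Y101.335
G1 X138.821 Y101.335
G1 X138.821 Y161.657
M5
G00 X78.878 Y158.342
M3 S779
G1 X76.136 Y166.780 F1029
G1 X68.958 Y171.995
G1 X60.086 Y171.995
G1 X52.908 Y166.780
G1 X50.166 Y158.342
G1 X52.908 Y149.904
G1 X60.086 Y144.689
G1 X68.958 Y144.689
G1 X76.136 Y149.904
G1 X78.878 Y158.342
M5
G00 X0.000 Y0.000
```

<svg xmlns="http://www.w3.org/2000/svg" width="347.385mm" height="178.861mm" viewBox="0 0 347.385 178.861">
  <polyline points="110.673,98.848 154.433,96.739 195.622,99.624 234.241,107.505 270.289,120.381 303.766,138.252" fill="none" stroke="#ff0000"/>
  <polygon points="43.083,67.408 162.320,67.408 162.320,104.149 43.083,104.149" fill="none" stroke="#ff0000"/>
  <polygon points="138.821,17.204 228.162,17.204 228.162,77.526 138.821,77.526" fill="none" stroke="#ff0000"/>
  <polygon points="78.878,20.519 76.136,12.081 68.958,6.866 60.086,6.866 52.908,12.081 50.166,20.519 52.908,28.957 60.086,34.172 68.958,34.172 76.136,28.957" fill="none" stroke="#ff0000"/>
</svg>

y_svg = 178.861 − y_m. Every run uses S779, so all elements get stroke `#ff0000` (cut).

[1] open run; points: 110.673,98.848 154.433,96.739 195.622,99.624 234.241,107.505 270.289,120.381 303.766,138.252

[2] closed run; points: 43.083,67.408 162.320,67.408 162.320,104.149 43.083,104.149

[3] closed run; points: 138.821,17.204 228.162,17.204 228.162,77.526 138.821,77.526

[4] closed run; points: 78.878,20.519 76.136,12.081 68.958,6.866 60.086,6.866 52.908,12.081 50.166,20.519 52.908,28.957 60.086,34.172 68.958,34.172 76.136,28.957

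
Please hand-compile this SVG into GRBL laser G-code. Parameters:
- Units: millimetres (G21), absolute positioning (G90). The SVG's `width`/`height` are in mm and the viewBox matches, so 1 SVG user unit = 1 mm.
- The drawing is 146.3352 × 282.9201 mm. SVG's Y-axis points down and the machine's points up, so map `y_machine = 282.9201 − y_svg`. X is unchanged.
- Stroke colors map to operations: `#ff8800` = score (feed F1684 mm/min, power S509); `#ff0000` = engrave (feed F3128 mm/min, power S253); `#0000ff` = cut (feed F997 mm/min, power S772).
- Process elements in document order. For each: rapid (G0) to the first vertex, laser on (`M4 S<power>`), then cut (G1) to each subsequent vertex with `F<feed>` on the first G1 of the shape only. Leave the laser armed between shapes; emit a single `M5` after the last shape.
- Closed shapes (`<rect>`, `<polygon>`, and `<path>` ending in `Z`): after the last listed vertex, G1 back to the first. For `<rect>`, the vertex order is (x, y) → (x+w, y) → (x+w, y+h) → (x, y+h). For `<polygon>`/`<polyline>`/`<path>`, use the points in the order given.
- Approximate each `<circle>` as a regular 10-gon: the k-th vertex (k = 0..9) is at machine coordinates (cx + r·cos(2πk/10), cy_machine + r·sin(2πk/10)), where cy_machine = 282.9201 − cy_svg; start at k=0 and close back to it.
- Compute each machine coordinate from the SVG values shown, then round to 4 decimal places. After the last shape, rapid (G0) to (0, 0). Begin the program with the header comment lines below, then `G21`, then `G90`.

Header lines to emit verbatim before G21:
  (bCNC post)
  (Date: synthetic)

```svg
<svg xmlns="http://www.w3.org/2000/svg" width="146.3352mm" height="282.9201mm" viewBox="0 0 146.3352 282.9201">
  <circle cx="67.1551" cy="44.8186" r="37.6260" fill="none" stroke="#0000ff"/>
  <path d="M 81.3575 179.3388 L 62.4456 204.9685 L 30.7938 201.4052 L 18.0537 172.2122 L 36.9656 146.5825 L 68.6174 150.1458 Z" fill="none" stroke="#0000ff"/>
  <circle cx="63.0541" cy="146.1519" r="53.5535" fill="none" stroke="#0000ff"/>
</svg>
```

Since the viewBox matches the mm dimensions, user units are millimetres directly. The only transform is the Y-flip y_m = 282.9201 − y_svg.

Shape 1 is a circle drawn with `<circle>`. Its stroke #0000ff means cut at S772, F997. After flipping Y the toolpath is (104.7811,238.1015) → (97.5952,260.2175) → (78.7822,273.8860) → (55.5280,273.8860) → (36.7150,260.2175) → (29.5291,238.1015) → (36.7150,215.9855) → (55.5280,202.3170) → (78.7822,202.3170) → (97.5952,215.9855) → (104.7811,238.1015), returning to the start.

Shape 2 is a regular polygon drawn with `<path>`. Its stroke #0000ff means cut at S772, F997. After flipping Y the toolpath is (81.3575,103.5813) → (62.4456,77.9516) → (30.7938,81.5149) → (18.0537,110.7079) → (36.9656,136.3376) → (68.6174,132.7743) → (81.3575,103.5813), returning to the start.

Shape 3 is a circle drawn with `<circle>`. Its stroke #0000ff means cut at S772, F997. After flipping Y the toolpath is (116.6076,136.7682) → (106.3798,168.2462) → (79.6030,187.7006) → (46.5052,187.7006) → (19.7284,168.2462) → (9.5006,136.7682) → (19.7284,105.2902) → (46.5052,85.8358) → (79.6030,85.8358) → (106.3798,105.2902) → (116.6076,136.7682), returning to the start.

(bCNC post)
(Date: synthetic)
G21
G90
G0 X104.7811 Y238.1015
M4 S772
G1 X97.5952 Y260.2175 F997
G1 X78.7822 Y273.8860
G1 X55.5280 Y273.8860
G1 X36.7150 Y260.2175
G1 X29.5291 Y238.1015
G1 X36.7150 Y215.9855
G1 X55.5280 Y202.3170
G1 X78.7822 Y202.3170
G1 X97.5952 Y215.9855
G1 X104.7811 Y238.1015
G0 X81.3575 Y103.5813
M4 S772
G1 X62.4456 Y77.9516 F997
G1 X30.7938 Y81.5149
G1 X18.0537 Y110.7079
G1 X36.9656 Y136.3376
G1 X68.6174 Y132.7743
G1 X81.3575 Y103.5813
G0 X116.6076 Y136.7682
M4 S772
G1 X106.3798 Y168.2462 F997
G1 X79.6030 Y187.7006
G1 X46.5052 Y187.7006
G1 X19.7284 Y168.2462
G1 X9.5006 Y136.7682
G1 X19.7284 Y105.2902
G1 X46.5052 Y85.8358
G1 X79.6030 Y85.8358
G1 X106.3798 Y105.2902
G1 X116.6076 Y136.7682
M5
G0 X0.0000 Y0.0000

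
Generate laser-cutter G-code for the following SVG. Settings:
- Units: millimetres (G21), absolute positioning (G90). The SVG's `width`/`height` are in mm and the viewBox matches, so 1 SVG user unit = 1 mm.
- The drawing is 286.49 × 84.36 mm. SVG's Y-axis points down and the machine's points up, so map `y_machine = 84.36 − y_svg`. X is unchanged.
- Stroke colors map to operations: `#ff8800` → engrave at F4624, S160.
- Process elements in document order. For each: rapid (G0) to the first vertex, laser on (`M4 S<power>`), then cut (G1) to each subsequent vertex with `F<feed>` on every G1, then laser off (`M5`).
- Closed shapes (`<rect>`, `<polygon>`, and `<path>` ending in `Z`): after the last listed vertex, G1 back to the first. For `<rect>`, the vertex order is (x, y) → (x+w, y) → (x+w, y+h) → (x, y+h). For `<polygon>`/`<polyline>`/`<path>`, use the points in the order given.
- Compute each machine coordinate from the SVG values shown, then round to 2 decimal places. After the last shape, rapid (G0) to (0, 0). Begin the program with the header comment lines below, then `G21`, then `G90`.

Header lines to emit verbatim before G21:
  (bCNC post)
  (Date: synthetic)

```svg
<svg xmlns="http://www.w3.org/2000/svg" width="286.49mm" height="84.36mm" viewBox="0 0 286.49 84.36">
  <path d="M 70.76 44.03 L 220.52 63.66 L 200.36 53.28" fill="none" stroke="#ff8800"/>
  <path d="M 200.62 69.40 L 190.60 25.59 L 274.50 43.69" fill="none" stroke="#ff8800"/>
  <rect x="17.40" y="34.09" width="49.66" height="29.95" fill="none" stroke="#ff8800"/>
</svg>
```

1 u = 1 mm; y_m = 84.36 − y.

[1] `<path>` open polyline, #ff8800→engrave S160 F4624: (70.76,40.33) → (220.52,20.70) → (200.36,31.08)

[2] `<path>` open polyline, #ff8800→engrave S160 F4624: (200.62,14.96) → (190.60,58.77) → (274.50,40.67)

[3] `<rect>` rectangle, #ff8800→engrave S160 F4624: (17.40,50.27) → (67.06,50.27) → (67.06,20.32) → (17.40,20.32) → (17.40,50.27) (closed)

(bCNC post)
(Date: synthetic)
G21
G90
G0 X70.76 Y40.33
M4 S160
G1 X220.52 Y20.70 F4624
G1 X200.36 Y31.08 F4624
M5
G0 X200.62 Y14.96
M4 S160
G1 X190.60 Y58.77 F4624
G1 X274.50 Y40.67 F4624
M5
G0 X17.40 Y50.27
M4 S160
G1 X67.06 Y50.27 F4624
G1 X67.06 Y20.32 F4624
G1 X17.40 Y20.32 F4624
G1 X17.40 Y50.27 F4624
M5
G0 X0.00 Y0.00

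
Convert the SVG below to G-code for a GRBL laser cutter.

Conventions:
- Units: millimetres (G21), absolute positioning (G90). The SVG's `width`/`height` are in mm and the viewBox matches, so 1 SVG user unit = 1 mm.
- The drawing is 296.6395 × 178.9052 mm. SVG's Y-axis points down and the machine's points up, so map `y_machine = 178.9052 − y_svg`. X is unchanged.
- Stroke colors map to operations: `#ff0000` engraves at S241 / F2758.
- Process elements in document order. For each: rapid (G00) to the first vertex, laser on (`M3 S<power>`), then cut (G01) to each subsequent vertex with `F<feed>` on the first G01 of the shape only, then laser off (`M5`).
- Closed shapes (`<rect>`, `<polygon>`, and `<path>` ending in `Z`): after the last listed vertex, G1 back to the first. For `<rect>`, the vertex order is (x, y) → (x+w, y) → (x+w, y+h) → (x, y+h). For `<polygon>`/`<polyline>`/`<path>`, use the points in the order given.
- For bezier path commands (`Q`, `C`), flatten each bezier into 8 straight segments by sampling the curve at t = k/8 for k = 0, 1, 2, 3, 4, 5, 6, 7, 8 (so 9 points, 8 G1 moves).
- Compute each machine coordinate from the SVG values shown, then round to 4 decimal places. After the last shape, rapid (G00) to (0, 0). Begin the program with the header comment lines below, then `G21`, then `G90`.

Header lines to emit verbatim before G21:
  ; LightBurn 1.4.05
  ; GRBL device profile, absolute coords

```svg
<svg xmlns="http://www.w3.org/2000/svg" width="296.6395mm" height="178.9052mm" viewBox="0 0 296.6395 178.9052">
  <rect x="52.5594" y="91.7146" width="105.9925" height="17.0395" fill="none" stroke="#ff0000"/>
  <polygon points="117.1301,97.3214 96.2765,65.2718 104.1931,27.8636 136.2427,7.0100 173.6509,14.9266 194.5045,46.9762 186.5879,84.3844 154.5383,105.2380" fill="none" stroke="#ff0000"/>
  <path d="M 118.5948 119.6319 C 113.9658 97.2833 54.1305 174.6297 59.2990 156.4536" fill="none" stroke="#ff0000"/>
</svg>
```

1 u = 1 mm; y_m = 178.9052 − y.

[1] `<rect>` rectangle, #ff0000→engrave S241 F2758: (52.5594,87.1906) → (158.5519,87.1906) → (158.5519,70.1511) → (52.5594,70.1511) → (52.5594,87.1906) (closed)

[2] `<polygon>` regular polygon, #ff0000→engrave S241 F2758: (117.1301,81.5838) → (96.2765,113.6334) → (104.1931,151.0416) → (136.2427,171.8952) → (173.6509,163.9786) → (194.5045,131.9290) → (186.5879,94.5208) → (154.5383,73.6672) → (117.1301,81.5838) (closed)

[3] `<path>` cubic bezier, #ff0000→engrave S241 F2758: (118.5948,59.2733) → (114.5059,63.3621) → (106.6502,60.3922) → (96.4362,52.6513) → (85.2728,42.4271) → (74.5687,32.0074) → (65.7326,23.6797) → (60.1731,19.7319) → (59.2990,22.4516)

; LightBurn 1.4.05
; GRBL device profile, absolute coords
G21
G90
G00 X52.5594 Y87.1906
M3 S241
G01 X158.5519 Y87.1906 F2758
G01 X158.5519 Y70.1511
G01 X52.5594 Y70.1511
G01 X52.5594 Y87.1906
M5
G00 X117.1301 Y81.5838
M3 S241
G01 X96.2765 Y113.6334 F2758
G01 X104.1931 Y151.0416
G01 X136.2427 Y171.8952
G01 X173.6509 Y163.9786
G01 X194.5045 Y131.9290
G01 X186.5879 Y94.5208
G01 X154.5383 Y73.6672
G01 X117.1301 Y81.5838
M5
G00 X118.5948 Y59.2733
M3 S241
G01 X114.5059 Y63.3621 F2758
G01 X106.6502 Y60.3922
G01 X96.4362 Y52.6513
G01 X85.2728 Y42.4271
G01 X74.5687 Y32.0074
G01 X65.7326 Y23.6797
G01 X60.1731 Y19.7319
G01 X59.2990 Y22.4516
M5
G00 X0.0000 Y0.0000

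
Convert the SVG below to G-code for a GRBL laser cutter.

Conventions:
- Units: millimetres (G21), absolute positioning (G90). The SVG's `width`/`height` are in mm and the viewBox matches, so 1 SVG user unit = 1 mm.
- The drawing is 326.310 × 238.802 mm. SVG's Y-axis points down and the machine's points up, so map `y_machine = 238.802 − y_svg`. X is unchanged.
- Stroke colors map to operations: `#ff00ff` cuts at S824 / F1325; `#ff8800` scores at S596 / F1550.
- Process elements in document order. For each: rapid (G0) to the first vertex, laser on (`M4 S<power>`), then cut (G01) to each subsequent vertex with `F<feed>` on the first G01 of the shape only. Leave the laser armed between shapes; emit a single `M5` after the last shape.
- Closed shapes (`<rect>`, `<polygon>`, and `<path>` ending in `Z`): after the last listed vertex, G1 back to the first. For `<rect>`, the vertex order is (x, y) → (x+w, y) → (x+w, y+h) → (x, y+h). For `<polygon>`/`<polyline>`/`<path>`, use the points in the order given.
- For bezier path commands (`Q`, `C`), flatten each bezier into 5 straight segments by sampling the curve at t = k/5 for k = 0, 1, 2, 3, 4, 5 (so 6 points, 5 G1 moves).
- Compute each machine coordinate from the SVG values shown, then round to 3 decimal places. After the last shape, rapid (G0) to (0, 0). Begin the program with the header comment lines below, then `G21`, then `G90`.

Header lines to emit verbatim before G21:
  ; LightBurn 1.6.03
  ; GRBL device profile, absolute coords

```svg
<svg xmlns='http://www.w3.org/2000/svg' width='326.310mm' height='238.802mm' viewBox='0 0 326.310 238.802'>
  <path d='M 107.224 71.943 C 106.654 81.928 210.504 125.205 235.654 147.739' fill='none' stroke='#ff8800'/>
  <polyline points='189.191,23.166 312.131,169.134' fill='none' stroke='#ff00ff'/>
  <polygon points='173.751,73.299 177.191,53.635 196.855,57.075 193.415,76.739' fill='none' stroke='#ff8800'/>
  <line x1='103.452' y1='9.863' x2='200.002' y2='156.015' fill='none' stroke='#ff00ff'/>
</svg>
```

Since the viewBox matches the mm dimensions, user units are millimetres directly. The only transform is the Y-flip y_m = 238.802 − y_svg.

Shape 1 is a cubic bezier drawn with `<path>`. Its stroke #ff8800 means score at S596, F1550. After flipping Y the toolpath is (107.224,166.859) → (117.947,157.305) → (144.942,142.355) → (179.418,124.602) → (212.585,106.640) → (235.654,91.063).

Shape 2 is a line segment drawn with `<polyline>`. Its stroke #ff00ff means cut at S824, F1325. After flipping Y the toolpath is (189.191,215.636) → (312.131,69.668).

Shape 3 is a regular polygon drawn with `<polygon>`. Its stroke #ff8800 means score at S596, F1550. After flipping Y the toolpath is (173.751,165.503) → (177.191,185.167) → (196.855,181.727) → (193.415,162.063) → (173.751,165.503), returning to the start.

Shape 4 is a line segment drawn with `<line>`. Its stroke #ff00ff means cut at S824, F1325. After flipping Y the toolpath is (103.452,228.939) → (200.002,82.787).

; LightBurn 1.6.03
; GRBL device profile, absolute coords
G21
G90
G0 X107.224 Y166.859
M4 S596
G01 X117.947 Y157.305 F1550
G01 X144.942 Y142.355
G01 X179.418 Y124.602
G01 X212.585 Y106.640
G01 X235.654 Y91.063
G0 X189.191 Y215.636
M4 S824
G01 X312.131 Y69.668 F1325
G0 X173.751 Y165.503
M4 S596
G01 X177.191 Y185.167 F1550
G01 X196.855 Y181.727
G01 X193.415 Y162.063
G01 X173.751 Y165.503
G0 X103.452 Y228.939
M4 S824
G01 X200.002 Y82.787 F1325
M5
G0 X0.000 Y0.000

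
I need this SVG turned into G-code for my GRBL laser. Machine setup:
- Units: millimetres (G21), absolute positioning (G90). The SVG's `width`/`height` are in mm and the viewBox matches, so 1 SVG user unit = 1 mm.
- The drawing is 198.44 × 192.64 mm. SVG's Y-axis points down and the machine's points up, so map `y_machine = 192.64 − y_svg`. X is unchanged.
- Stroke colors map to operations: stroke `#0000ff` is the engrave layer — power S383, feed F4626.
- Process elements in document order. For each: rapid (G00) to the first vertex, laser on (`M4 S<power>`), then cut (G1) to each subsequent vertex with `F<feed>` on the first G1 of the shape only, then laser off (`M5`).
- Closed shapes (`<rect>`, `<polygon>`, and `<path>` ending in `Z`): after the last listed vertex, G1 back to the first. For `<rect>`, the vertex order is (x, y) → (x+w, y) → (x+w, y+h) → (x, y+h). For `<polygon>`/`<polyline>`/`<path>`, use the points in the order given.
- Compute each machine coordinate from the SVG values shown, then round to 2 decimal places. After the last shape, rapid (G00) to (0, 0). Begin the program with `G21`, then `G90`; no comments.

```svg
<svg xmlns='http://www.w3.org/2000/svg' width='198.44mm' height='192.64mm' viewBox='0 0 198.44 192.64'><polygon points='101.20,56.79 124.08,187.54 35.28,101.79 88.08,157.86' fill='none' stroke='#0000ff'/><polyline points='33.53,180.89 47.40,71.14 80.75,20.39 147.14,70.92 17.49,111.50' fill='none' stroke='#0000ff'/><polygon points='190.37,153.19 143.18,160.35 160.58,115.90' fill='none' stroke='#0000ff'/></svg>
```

G21
G90
G00 X101.20 Y135.85
M4 S383
G1 X124.08 Y5.10 F4626
G1 X35.28 Y90.85
G1 X88.08 Y34.78
G1 X101.20 Y135.85
M5
G00 X33.53 Y11.75
M4 S383
G1 X47.40 Y121.50 F4626
G1 X80.75 Y172.25
G1 X147.14 Y121.72
G1 X17.49 Y81.14
M5
G00 X190.37 Y39.45
M4 S383
G1 X143.18 Y32.29 F4626
G1 X160.58 Y76.74
G1 X190.37 Y39.45
M5
G00 X0.00 Y0.00

Since the viewBox matches the mm dimensions, user units are millimetres directly. The only transform is the Y-flip y_m = 192.64 − y_svg.

Shape 1 is a closed polygon drawn with `<polygon>`. Its stroke #0000ff means engrave at S383, F4626. After flipping Y the toolpath is (101.20,135.85) → (124.08,5.10) → (35.28,90.85) → (88.08,34.78) → (101.20,135.85), returning to the start.

Shape 2 is a open polyline drawn with `<polyline>`. Its stroke #0000ff means engrave at S383, F4626. After flipping Y the toolpath is (33.53,11.75) → (47.40,121.50) → (80.75,172.25) → (147.14,121.72) → (17.49,81.14).

Shape 3 is a regular polygon drawn with `<polygon>`. Its stroke #0000ff means engrave at S383, F4626. After flipping Y the toolpath is (190.37,39.45) → (143.18,32.29) → (160.58,76.74) → (190.37,39.45), returning to the start.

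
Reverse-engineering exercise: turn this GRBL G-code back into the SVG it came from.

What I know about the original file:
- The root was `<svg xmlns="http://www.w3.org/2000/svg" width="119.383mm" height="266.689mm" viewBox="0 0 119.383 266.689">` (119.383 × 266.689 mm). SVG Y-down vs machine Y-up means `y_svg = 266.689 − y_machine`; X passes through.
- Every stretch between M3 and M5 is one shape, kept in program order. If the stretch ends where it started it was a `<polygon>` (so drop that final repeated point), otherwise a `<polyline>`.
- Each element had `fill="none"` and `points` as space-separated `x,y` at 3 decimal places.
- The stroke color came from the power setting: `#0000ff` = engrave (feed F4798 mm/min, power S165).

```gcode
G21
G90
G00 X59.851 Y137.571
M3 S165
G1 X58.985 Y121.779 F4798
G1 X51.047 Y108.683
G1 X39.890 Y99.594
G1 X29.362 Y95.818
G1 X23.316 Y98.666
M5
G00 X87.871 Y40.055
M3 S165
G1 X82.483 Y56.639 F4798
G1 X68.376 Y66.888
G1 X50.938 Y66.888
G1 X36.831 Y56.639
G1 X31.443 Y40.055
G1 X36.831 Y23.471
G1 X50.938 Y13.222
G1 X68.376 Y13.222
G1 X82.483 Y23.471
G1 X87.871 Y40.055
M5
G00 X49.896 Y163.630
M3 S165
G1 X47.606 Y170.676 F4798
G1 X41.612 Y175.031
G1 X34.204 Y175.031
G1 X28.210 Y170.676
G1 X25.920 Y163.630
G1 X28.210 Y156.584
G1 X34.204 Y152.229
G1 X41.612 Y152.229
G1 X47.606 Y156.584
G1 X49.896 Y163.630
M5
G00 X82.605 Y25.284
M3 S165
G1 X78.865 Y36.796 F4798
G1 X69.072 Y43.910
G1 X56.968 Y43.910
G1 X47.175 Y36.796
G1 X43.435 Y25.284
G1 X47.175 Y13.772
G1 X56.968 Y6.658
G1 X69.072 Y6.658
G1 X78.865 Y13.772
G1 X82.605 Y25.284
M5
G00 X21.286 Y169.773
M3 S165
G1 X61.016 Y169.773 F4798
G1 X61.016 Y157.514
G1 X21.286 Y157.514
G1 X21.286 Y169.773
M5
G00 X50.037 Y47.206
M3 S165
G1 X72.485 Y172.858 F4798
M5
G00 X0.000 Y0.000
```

Machine Y-up, SVG Y-down with viewBox height 266.689, so y_svg = 266.689 − y_machine; X carries over. Every run uses S165, so all elements get stroke `#0000ff` (engrave).

Run 1: The run is open, so emit a `<polyline>` with points (Y-flipped): 59.851,129.118 58.985,144.910 51.047,158.006 39.890,167.095 29.362,170.871 23.316,168.023.

Run 2: The run returns to its start, so emit a `<polygon>` with points (Y-flipped): 87.871,226.634 82.483,210.050 68.376,199.801 50.938,199.801 36.831,210.050 31.443,226.634 36.831,243.218 50.938,253.467 68.376,253.467 82.483,243.218.

Run 3: The run returns to its start, so emit a `<polygon>` with points (Y-flipped): 49.896,103.059 47.606,96.013 41.612,91.658 34.204,91.658 28.210,96.013 25.920,103.059 28.210,110.105 34.204,114.460 41.612,114.460 47.606,110.105.

Run 4: The run returns to its start, so emit a `<polygon>` with points (Y-flipped): 82.605,241.405 78.865,229.893 69.072,222.779 56.968,222.779 47.175,229.893 43.435,241.405 47.175,252.917 56.968,260.031 69.072,260.031 78.865,252.917.

Run 5: The run returns to its start, so emit a `<polygon>` with points (Y-flipped): 21.286,96.916 61.016,96.916 61.016,109.175 21.286,109.175.

Run 6: The run is open, so emit a `<polyline>` with points (Y-flipped): 50.037,219.483 72.485,93.831.

<svg xmlns="http://www.w3.org/2000/svg" width="119.383mm" height="266.689mm" viewBox="0 0 119.383 266.689">
  <polyline points="59.851,129.118 58.985,144.910 51.047,158.006 39.890,167.095 29.362,170.871 23.316,168.023" fill="none" stroke="#0000ff"/>
  <polygon points="87.871,226.634 82.483,210.050 68.376,199.801 50.938,199.801 36.831,210.050 31.443,226.634 36.831,243.218 50.938,253.467 68.376,253.467 82.483,243.218" fill="none" stroke="#0000ff"/>
  <polygon points="49.896,103.059 47.606,96.013 41.612,91.658 34.204,91.658 28.210,96.013 25.920,103.059 28.210,110.105 34.204,114.460 41.612,114.460 47.606,110.105" fill="none" stroke="#0000ff"/>
  <polygon points="82.605,241.405 78.865,229.893 69.072,222.779 56.968,222.779 47.175,229.893 43.435,241.405 47.175,252.917 56.968,260.031 69.072,260.031 78.865,252.917" fill="none" stroke="#0000ff"/>
  <polygon points="21.286,96.916 61.016,96.916 61.016,109.175 21.286,109.175" fill="none" stroke="#0000ff"/>
  <polyline points="50.037,219.483 72.485,93.831" fill="none" stroke="#0000ff"/>
</svg>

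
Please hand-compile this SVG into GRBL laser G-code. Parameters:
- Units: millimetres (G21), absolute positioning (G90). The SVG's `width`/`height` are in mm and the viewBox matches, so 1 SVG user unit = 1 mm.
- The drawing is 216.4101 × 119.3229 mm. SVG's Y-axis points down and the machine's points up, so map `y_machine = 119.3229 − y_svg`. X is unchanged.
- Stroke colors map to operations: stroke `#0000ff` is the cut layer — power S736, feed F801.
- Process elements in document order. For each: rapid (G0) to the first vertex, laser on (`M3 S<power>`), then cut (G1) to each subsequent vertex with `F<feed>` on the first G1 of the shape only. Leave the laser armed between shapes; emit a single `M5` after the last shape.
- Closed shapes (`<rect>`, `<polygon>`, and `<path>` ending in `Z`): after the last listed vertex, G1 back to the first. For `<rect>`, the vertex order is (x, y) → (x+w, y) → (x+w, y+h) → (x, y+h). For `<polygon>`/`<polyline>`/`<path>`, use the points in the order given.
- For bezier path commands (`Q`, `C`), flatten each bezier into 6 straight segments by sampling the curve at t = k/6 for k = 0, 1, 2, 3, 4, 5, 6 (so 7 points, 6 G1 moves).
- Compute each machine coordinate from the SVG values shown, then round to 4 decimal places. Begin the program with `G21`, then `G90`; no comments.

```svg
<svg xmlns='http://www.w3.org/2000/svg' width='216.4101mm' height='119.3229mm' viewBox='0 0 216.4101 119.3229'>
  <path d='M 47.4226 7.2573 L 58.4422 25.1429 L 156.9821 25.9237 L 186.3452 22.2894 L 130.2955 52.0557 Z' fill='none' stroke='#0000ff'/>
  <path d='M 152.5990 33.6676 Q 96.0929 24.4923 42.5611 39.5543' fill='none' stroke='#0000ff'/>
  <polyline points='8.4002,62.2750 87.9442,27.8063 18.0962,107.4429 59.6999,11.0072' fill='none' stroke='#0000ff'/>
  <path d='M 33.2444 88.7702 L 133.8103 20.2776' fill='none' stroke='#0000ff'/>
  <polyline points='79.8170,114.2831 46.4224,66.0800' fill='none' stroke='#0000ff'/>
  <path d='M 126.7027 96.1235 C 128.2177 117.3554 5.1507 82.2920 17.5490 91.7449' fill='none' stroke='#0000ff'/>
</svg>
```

1 u = 1 mm; y_m = 119.3229 − y.

[1] `<path>` closed polygon, #0000ff→cut S736 F801: (47.4226,112.0656) → (58.4422,94.1800) → (156.9821,93.3992) → (186.3452,97.0335) → (130.2955,67.2672) → (47.4226,112.0656) (closed)

[2] `<path>` quadratic bezier, #0000ff→cut S736 F801: (152.5990,85.6553) → (133.8463,88.0405) → (115.2587,89.0791) → (96.8365,88.7713) → (78.5794,87.1169) → (60.4877,84.1160) → (42.5611,79.7686)

[3] `<polyline>` open polyline, #0000ff→cut S736 F801: (8.4002,57.0479) → (87.9442,91.5166) → (18.0962,11.8800) → (59.6999,108.3157)

[4] `<path>` line segment, #0000ff→cut S736 F801: (33.2444,30.5527) → (133.8103,99.0453)

[5] `<polyline>` line segment, #0000ff→cut S736 F801: (79.8170,5.0398) → (46.4224,53.2429)

[6] `<path>` cubic bezier, #0000ff→cut S736 F801: (126.7027,23.1994) → (118.2823,16.8080) → (96.3217,16.9988) → (68.0446,20.9716) → (40.6744,25.9259) → (21.4347,29.0615) → (17.5490,27.5780)

G21
G90
G0 X47.4226 Y112.0656
M3 S736
G1 X58.4422 Y94.1800 F801
G1 X156.9821 Y93.3992
G1 X186.3452 Y97.0335
G1 X130.2955 Y67.2672
G1 X47.4226 Y112.0656
G0 X152.5990 Y85.6553
M3 S736
G1 X133.8463 Y88.0405 F801
G1 X115.2587 Y89.0791
G1 X96.8365 Y88.7713
G1 X78.5794 Y87.1169
G1 X60.4877 Y84.1160
G1 X42.5611 Y79.7686
G0 X8.4002 Y57.0479
M3 S736
G1 X87.9442 Y91.5166 F801
G1 X18.0962 Y11.8800
G1 X59.6999 Y108.3157
G0 X33.2444 Y30.5527
M3 S736
G1 X133.8103 Y99.0453 F801
G0 X79.8170 Y5.0398
M3 S736
G1 X46.4224 Y53.2429 F801
G0 X126.7027 Y23.1994
M3 S736
G1 X118.2823 Y16.8080 F801
G1 X96.3217 Y16.9988
G1 X68.0446 Y20.9716
G1 X40.6744 Y25.9259
G1 X21.4347 Y29.0615
G1 X17.5490 Y27.5780
M5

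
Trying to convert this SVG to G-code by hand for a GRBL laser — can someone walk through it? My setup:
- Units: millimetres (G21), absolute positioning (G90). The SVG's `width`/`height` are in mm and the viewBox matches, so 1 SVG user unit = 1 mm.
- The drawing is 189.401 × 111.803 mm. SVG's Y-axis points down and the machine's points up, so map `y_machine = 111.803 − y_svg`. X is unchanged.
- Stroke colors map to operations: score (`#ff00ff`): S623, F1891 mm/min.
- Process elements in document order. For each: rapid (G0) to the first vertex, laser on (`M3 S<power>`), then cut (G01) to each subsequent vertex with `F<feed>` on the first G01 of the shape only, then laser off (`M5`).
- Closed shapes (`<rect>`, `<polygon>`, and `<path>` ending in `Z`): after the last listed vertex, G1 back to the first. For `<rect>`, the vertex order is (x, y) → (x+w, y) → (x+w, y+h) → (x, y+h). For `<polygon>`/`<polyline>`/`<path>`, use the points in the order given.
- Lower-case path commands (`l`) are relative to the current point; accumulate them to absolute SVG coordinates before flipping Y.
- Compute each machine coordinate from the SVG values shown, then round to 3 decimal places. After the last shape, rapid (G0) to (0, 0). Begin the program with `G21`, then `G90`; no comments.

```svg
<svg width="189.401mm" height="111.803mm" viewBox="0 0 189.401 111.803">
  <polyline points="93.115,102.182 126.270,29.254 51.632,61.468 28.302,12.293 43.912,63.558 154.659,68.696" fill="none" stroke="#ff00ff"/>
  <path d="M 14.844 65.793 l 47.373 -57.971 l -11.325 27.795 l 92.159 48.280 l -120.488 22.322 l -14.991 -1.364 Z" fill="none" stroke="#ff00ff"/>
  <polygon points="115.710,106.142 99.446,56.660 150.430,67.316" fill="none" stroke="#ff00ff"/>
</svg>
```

G21
G90
G0 X93.115 Y9.621
M3 S623
G01 X126.270 Y82.549 F1891
G01 X51.632 Y50.335
G01 X28.302 Y99.510
G01 X43.912 Y48.245
G01 X154.659 Y43.107
M5
G0 X14.844 Y46.010
M3 S623
G01 X62.217 Y103.981 F1891
G01 X50.892 Y76.186
G01 X143.051 Y27.906
G01 X22.563 Y5.584
G01 X7.572 Y6.948
G01 X14.844 Y46.010
M5
G0 X115.710 Y5.661
M3 S623
G01 X99.446 Y55.143 F1891
G01 X150.430 Y44.487
G01 X115.710 Y5.661
M5
G0 X0.000 Y0.000

viewBox `0 0 189.401 111.803` with mm width/height → 1 unit = 1 mm. Flip: y_m = 111.803 − y_svg.

**Shape 1** — `<polyline>` open polyline, stroke `#ff00ff` → score (S623, F1891). Machine vertices: (93.115,9.621) → (126.270,82.549) → (51.632,50.335) → (28.302,99.510) → (43.912,48.245) → (154.659,43.107). Open path.

**Shape 2** — `<path>` closed polygon, stroke `#ff00ff` → score (S623, F1891). Machine vertices: (14.844,46.010) → (62.217,103.981) → (50.892,76.186) → (143.051,27.906) → (22.563,5.584) → (7.572,6.948) → (14.844,46.010). Closed: final G1 returns to the first vertex.

**Shape 3** — `<polygon>` regular polygon, stroke `#ff00ff` → score (S623, F1891). Machine vertices: (115.710,5.661) → (99.446,55.143) → (150.430,44.487) → (115.710,5.661). Closed: final G1 returns to the first vertex.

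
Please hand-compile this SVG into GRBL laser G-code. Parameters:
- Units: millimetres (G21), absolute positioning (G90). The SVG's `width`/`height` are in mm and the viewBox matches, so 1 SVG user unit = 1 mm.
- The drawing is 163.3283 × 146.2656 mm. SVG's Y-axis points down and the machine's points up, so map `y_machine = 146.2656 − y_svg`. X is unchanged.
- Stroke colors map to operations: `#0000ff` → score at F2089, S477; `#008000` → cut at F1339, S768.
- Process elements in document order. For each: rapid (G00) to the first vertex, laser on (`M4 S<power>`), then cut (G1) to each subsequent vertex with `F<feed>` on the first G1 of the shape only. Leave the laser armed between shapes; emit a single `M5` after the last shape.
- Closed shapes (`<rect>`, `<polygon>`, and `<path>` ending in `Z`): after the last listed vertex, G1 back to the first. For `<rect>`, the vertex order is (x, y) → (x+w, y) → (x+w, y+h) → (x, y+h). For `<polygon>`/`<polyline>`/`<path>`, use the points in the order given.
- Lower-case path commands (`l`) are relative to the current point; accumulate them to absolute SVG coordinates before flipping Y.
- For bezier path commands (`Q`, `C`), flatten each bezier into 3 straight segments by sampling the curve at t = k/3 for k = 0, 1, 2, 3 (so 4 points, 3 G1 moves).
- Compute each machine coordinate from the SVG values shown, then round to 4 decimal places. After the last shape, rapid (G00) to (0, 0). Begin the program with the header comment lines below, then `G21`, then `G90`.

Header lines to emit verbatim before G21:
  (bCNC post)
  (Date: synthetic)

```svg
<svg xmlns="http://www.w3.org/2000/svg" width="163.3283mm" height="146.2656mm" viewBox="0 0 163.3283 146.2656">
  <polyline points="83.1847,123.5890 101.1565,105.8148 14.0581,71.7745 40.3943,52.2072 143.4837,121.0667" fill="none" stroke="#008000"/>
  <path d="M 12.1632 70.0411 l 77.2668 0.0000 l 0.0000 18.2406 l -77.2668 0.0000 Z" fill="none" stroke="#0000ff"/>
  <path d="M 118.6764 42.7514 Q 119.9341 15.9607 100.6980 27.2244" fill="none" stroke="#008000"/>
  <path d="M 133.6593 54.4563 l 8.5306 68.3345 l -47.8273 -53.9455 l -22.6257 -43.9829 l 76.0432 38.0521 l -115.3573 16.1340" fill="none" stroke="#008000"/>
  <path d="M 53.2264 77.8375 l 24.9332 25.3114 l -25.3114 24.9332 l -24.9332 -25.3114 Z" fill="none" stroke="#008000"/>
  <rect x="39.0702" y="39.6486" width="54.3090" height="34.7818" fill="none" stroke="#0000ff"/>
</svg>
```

(bCNC post)
(Date: synthetic)
G21
G90
G00 X83.1847 Y22.6766
M4 S768
G1 X101.1565 Y40.4508 F1339
G1 X14.0581 Y74.4911
G1 X40.3943 Y94.0584
G1 X143.4837 Y25.1989
G00 X12.1632 Y76.2245
M4 S477
G1 X89.4300 Y76.2245 F2089
G1 X89.4300 Y57.9839
G1 X12.1632 Y57.9839
G1 X12.1632 Y76.2245
G00 X118.6764 Y103.5142
M4 S768
G1 X117.2378 Y117.1464 F1339
G1 X111.2450 Y122.3221
G1 X100.6980 Y119.0412
G00 X133.6593 Y91.8093
M4 S768
G1 X142.1899 Y23.4748 F1339
G1 X94.3626 Y77.4203
G1 X71.7369 Y121.4032
G1 X147.7801 Y83.3511
G1 X32.4228 Y67.2171
G00 X53.2264 Y68.4281
M4 S768
G1 X78.1596 Y43.1167 F1339
G1 X52.8482 Y18.1835
G1 X27.9150 Y43.4949
G1 X53.2264 Y68.4281
G00 X39.0702 Y106.6170
M4 S477
G1 X93.3792 Y106.6170 F2089
G1 X93.3792 Y71.8352
G1 X39.0702 Y71.8352
G1 X39.0702 Y106.6170
M5
G00 X0.0000 Y0.0000

1 u = 1 mm; y_m = 146.2656 − y.

[1] `<polyline>` open polyline, #008000→cut S768 F1339: (83.1847,22.6766) → (101.1565,40.4508) → (14.0581,74.4911) → (40.3943,94.0584) → (143.4837,25.1989)

[2] `<path>` rectangle, #0000ff→score S477 F2089: (12.1632,76.2245) → (89.4300,76.2245) → (89.4300,57.9839) → (12.1632,57.9839) → (12.1632,76.2245) (closed)

[3] `<path>` quadratic bezier, #008000→cut S768 F1339: (118.6764,103.5142) → (117.2378,117.1464) → (111.2450,122.3221) → (100.6980,119.0412)

[4] `<path>` open polyline, #008000→cut S768 F1339: (133.6593,91.8093) → (142.1899,23.4748) → (94.3626,77.4203) → (71.7369,121.4032) → (147.7801,83.3511) → (32.4228,67.2171)

[5] `<path>` regular polygon, #008000→cut S768 F1339: (53.2264,68.4281) → (78.1596,43.1167) → (52.8482,18.1835) → (27.9150,43.4949) → (53.2264,68.4281) (closed)

[6] `<rect>` rectangle, #0000ff→score S477 F2089: (39.0702,106.6170) → (93.3792,106.6170) → (93.3792,71.8352) → (39.0702,71.8352) → (39.0702,106.6170) (closed)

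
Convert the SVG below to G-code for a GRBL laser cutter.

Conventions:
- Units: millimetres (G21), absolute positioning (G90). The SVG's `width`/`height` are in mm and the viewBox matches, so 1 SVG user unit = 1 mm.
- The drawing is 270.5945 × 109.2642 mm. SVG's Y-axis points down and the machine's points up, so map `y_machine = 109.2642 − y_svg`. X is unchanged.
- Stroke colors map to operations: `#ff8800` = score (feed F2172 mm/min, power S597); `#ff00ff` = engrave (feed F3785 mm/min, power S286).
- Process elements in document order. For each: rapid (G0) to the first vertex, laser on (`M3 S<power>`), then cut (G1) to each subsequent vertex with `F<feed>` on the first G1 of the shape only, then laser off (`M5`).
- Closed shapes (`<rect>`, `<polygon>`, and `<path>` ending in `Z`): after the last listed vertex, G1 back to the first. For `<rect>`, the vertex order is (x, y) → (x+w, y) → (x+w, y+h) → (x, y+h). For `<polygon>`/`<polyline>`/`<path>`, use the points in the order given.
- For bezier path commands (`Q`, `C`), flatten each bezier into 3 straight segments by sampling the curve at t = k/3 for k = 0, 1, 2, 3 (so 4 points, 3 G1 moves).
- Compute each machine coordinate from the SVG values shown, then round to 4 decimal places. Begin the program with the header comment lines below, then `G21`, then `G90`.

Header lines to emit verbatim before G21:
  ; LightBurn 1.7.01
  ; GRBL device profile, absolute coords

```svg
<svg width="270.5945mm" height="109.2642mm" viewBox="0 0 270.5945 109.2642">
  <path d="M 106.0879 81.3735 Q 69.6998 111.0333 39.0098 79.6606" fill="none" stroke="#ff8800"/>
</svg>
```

; LightBurn 1.7.01
; GRBL device profile, absolute coords
G21
G90
G0 X106.0879 Y27.8907
M3 S597
G1 X82.4623 Y14.8989 F2172
G1 X60.1029 Y15.4699
G1 X39.0098 Y29.6036
M5

1 u = 1 mm; y_m = 109.2642 − y.

[1] `<path>` quadratic bezier, #ff8800→score S597 F2172: (106.0879,27.8907) → (82.4623,14.8989) → (60.1029,15.4699) → (39.0098,29.6036)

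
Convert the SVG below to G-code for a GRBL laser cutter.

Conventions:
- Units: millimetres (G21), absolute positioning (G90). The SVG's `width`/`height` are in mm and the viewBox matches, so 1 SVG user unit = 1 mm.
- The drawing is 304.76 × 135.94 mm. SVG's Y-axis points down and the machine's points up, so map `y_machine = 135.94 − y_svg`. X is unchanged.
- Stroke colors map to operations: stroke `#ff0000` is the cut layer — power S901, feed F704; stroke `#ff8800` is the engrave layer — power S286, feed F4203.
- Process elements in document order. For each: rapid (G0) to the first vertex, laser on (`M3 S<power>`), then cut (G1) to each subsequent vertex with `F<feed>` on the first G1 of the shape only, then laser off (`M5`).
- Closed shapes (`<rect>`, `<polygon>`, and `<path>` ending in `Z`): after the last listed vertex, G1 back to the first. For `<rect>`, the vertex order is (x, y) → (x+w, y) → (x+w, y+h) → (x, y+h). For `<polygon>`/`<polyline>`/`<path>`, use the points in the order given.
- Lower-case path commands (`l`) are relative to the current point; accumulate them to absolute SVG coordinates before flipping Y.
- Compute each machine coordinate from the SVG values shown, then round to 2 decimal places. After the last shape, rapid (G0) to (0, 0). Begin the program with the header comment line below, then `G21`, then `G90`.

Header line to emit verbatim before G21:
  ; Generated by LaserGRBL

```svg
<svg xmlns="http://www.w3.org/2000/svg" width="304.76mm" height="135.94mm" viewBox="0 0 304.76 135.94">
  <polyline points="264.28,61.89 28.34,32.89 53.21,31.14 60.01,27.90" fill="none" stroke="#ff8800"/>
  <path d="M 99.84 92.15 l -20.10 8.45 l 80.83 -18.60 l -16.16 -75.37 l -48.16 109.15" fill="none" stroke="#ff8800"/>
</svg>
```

; Generated by LaserGRBL
G21
G90
G0 X264.28 Y74.05
M3 S286
G1 X28.34 Y103.05 F4203
G1 X53.21 Y104.80
G1 X60.01 Y108.04
M5
G0 X99.84 Y43.79
M3 S286
G1 X79.74 Y35.34 F4203
G1 X160.57 Y53.94
G1 X144.41 Y129.31
G1 X96.25 Y20.16
M5
G0 X0.00 Y0.00

Since the viewBox matches the mm dimensions, user units are millimetres directly. The only transform is the Y-flip y_m = 135.94 − y_svg.

Shape 1 is a open polyline drawn with `<polyline>`. Its stroke #ff8800 means engrave at S286, F4203. After flipping Y the toolpath is (264.28,74.05) → (28.34,103.05) → (53.21,104.80) → (60.01,108.04).

Shape 2 is a open polyline drawn with `<path>`. Its stroke #ff8800 means engrave at S286, F4203. After flipping Y the toolpath is (99.84,43.79) → (79.74,35.34) → (160.57,53.94) → (144.41,129.31) → (96.25,20.16).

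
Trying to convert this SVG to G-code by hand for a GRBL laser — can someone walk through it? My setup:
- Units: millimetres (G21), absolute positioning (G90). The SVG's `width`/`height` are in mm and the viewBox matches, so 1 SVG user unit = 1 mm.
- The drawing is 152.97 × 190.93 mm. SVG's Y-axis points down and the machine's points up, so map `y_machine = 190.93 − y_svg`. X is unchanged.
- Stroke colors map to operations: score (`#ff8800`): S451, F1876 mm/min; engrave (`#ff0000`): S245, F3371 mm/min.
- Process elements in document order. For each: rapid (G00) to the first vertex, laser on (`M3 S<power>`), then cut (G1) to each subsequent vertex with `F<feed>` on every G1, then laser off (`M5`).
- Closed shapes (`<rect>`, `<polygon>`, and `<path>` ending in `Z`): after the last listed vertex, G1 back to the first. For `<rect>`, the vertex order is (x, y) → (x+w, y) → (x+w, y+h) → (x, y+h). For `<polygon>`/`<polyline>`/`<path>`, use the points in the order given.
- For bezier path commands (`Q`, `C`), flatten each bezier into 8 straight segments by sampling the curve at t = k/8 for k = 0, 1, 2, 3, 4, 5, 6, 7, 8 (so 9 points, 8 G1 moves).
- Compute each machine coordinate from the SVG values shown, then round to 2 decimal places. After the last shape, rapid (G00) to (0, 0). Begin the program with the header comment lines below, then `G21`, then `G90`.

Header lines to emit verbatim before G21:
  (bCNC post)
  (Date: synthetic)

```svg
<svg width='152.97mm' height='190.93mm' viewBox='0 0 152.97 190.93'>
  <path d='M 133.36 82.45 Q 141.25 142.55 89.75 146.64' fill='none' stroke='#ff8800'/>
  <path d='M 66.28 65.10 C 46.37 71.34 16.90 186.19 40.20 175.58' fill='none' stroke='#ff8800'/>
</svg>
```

(bCNC post)
(Date: synthetic)
G21
G90
G00 X133.36 Y108.48
M3 S451
G1 X134.40 Y94.33 F1876
G1 X133.59 Y81.93 F1876
G1 X130.93 Y71.28 F1876
G1 X126.40 Y62.38 F1876
G1 X120.02 Y55.23 F1876
G1 X111.79 Y49.84 F1876
G1 X101.70 Y46.19 F1876
G1 X89.75 Y44.29 F1876
M5
G00 X66.28 Y125.83
M3 S451
G1 X58.49 Y118.86 F1876
G1 X50.53 Y104.44 F1876
G1 X43.14 Y85.33 F1876
G1 X37.04 Y64.27 F1876
G1 X32.96 Y44.00 F1876
G1 X31.65 Y27.26 F1876
G1 X33.81 Y16.80 F1876
G1 X40.20 Y15.35 F1876
M5
G00 X0.00 Y0.00

Since the viewBox matches the mm dimensions, user units are millimetres directly. The only transform is the Y-flip y_m = 190.93 − y_svg.

Shape 1 is a quadratic bezier drawn with `<path>`. Its stroke #ff8800 means score at S451, F1876. After flipping Y the toolpath is (133.36,108.48) → (134.40,94.33) → (133.59,81.93) → (130.93,71.28) → (126.40,62.38) → (120.02,55.23) → (111.79,49.84) → (101.70,46.19) → (89.75,44.29).

Shape 2 is a cubic bezier drawn with `<path>`. Its stroke #ff8800 means score at S451, F1876. After flipping Y the toolpath is (66.28,125.83) → (58.49,118.86) → (50.53,104.44) → (43.14,85.33) → (37.04,64.27) → (32.96,44.00) → (31.65,27.26) → (33.81,16.80) → (40.20,15.35).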